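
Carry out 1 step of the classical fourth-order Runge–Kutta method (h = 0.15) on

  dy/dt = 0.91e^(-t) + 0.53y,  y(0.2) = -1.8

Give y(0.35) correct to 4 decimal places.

-1.8408

RK4: k1 = f(t_n, y_n); k2 = f(t_n + h/2, y_n + (h/2)·k1); k3 = f(t_n + h/2, y_n + (h/2)·k2); k4 = f(t_n + h, y_n + h·k3); y_{n+1} = y_n + (h/6)·(k1 + 2k2 + 2k3 + k4).
t=0.200000, y=-1.800000:
  k1 = f(0.200000, -1.800000) = -0.208955
  k2 = f(0.275000, -1.815672) = -0.271095
  k3 = f(0.275000, -1.820332) = -0.273565
  k4 = f(0.350000, -1.841035) = -0.334482
  y ← -1.800000 + (0.15/6)·(k1 + 2k2 + 2k3 + k4) = -1.840819
y(0.35) ≈ -1.8408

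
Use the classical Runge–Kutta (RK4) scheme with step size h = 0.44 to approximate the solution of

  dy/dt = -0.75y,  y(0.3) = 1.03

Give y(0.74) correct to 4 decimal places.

RK4: k1 = f(t_n, y_n); k2 = f(t_n + h/2, y_n + (h/2)·k1); k3 = f(t_n + h/2, y_n + (h/2)·k2); k4 = f(t_n + h, y_n + h·k3); y_{n+1} = y_n + (h/6)·(k1 + 2k2 + 2k3 + k4).
t=0.300000, y=1.030000:
  k1 = f(0.300000, 1.030000) = -0.772500
  k2 = f(0.520000, 0.860050) = -0.645037
  k3 = f(0.520000, 0.888092) = -0.666069
  k4 = f(0.740000, 0.736930) = -0.552697
  y ← 1.030000 + (0.44/6)·(k1 + 2k2 + 2k3 + k4) = 0.740523
y(0.74) ≈ 0.7405

0.7405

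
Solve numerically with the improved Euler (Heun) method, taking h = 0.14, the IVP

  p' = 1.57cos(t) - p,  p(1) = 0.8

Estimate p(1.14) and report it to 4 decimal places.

0.7928

Heun: k1 = f(t_n, p_n); k2 = f(t_n + h, p_n + h·k1); p_{n+1} = p_n + (h/2)·(k1 + k2).
t=1.000000, p=0.800000:
  k1 = f(1.000000, 0.800000) = 0.048275
  k2 = f(1.140000, 0.806758) = -0.151135
  p ← 0.800000 + (0.14/2)·(0.048275 + (-0.151135)) = 0.792800
p(1.14) ≈ 0.7928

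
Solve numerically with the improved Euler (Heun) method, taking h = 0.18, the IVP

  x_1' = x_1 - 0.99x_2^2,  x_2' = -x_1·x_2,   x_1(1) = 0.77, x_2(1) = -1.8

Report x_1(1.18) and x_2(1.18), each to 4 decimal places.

0.3662, -1.6290

Heun on (x_1,x_2): k1 = f(t_n, state_n); k2 = f(t_n + h, state_n + h·k1); state_{n+1} = state_n + (h/2)·(k1 + k2).
1.000000: (0.770000, -1.800000)
  k1 = (-2.437600, 1.386000)
  predictor → (0.331232, -1.550520)
  k2 = (-2.048839, 0.513582)
  → (0.366220, -1.629038)
(x_1(1.18), x_2(1.18)) ≈ (0.3662, -1.6290)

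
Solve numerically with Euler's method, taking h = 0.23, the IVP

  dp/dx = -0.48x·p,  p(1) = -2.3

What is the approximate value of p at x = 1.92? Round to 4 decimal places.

-1.2065

Euler: p_{n+1} = p_n + h·f(x_n, p_n).
x=1.000000, p=-2.300000: f=1.104000 → p ← -2.300000 + 0.23·1.104000 = -2.046080
x=1.230000, p=-2.046080: f=1.208006 → p ← -2.046080 + 0.23·1.208006 = -1.768239
x=1.460000, p=-1.768239: f=1.239182 → p ← -1.768239 + 0.23·1.239182 = -1.483227
x=1.690000, p=-1.483227: f=1.203194 → p ← -1.483227 + 0.23·1.203194 = -1.206492
p(1.92) ≈ -1.2065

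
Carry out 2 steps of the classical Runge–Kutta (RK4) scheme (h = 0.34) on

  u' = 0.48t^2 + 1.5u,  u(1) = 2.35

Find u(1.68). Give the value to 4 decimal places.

RK4: k1 = f(t_n, u_n); k2 = f(t_n + h/2, u_n + (h/2)·k1); k3 = f(t_n + h/2, u_n + (h/2)·k2); k4 = f(t_n + h, u_n + h·k3); u_{n+1} = u_n + (h/6)·(k1 + 2k2 + 2k3 + k4).
t=1.000000, u=2.350000:
  k1 = f(1.000000, 2.350000) = 4.005000
  k2 = f(1.170000, 3.030850) = 5.203347
  k3 = f(1.170000, 3.234569) = 5.508925
  k4 = f(1.340000, 4.223035) = 7.196440
  u ← 2.350000 + (0.34/6)·(k1 + 2k2 + 2k3 + k4) = 4.198806
t=1.340000, u=4.198806:
  k1 = f(1.340000, 4.198806) = 7.160097
  k2 = f(1.510000, 5.416022) = 9.218481
  k3 = f(1.510000, 5.765948) = 9.743369
  k4 = f(1.680000, 7.511551) = 12.622079
  u ← 4.198806 + (0.34/6)·(k1 + 2k2 + 2k3 + k4) = 7.468806
u(1.68) ≈ 7.4688

7.4688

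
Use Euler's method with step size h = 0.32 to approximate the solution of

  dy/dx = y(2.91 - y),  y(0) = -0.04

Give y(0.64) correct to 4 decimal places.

Euler: y_{n+1} = y_n + h·f(x_n, y_n).
x=0.000000, y=-0.040000: f=-0.118000 → y ← -0.040000 + 0.32·(-0.118000) = -0.077760
x=0.320000, y=-0.077760: f=-0.232328 → y ← -0.077760 + 0.32·(-0.232328) = -0.152105
y(0.64) ≈ -0.1521

-0.1521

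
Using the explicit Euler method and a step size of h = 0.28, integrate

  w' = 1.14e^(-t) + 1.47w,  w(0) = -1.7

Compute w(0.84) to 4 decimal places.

Euler: w_{n+1} = w_n + h·f(t_n, w_n).
t=0.000000, w=-1.700000: f=-1.359000 → w ← -1.700000 + 0.28·(-1.359000) = -2.080520
t=0.280000, w=-2.080520: f=-2.196771 → w ← -2.080520 + 0.28·(-2.196771) = -2.695616
t=0.560000, w=-2.695616: f=-3.311377 → w ← -2.695616 + 0.28·(-3.311377) = -3.622801
w(0.84) ≈ -3.6228

-3.6228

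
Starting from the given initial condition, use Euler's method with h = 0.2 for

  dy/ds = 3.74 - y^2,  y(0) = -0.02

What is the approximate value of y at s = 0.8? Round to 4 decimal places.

Euler: y_{n+1} = y_n + h·f(s_n, y_n).
s=0.000000, y=-0.020000: f=3.739600 → y ← -0.020000 + 0.2·3.739600 = 0.727920
s=0.200000, y=0.727920: f=3.210132 → y ← 0.727920 + 0.2·3.210132 = 1.369946
s=0.400000, y=1.369946: f=1.863247 → y ← 1.369946 + 0.2·1.863247 = 1.742596
s=0.600000, y=1.742596: f=0.703360 → y ← 1.742596 + 0.2·0.703360 = 1.883268
y(0.8) ≈ 1.8833

1.8833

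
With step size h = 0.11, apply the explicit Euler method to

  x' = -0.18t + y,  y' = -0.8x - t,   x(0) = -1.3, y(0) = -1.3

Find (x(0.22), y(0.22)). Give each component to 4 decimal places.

-1.5756, -1.0707

Euler on (x,y): x_{n+1} = x_n + h·x', y_{n+1} = y_n + h·y'.
0.000000: (-1.300000, -1.300000); f=(-1.300000, 1.040000) → (-1.443000, -1.185600)
0.110000: (-1.443000, -1.185600); f=(-1.205400, 1.044400) → (-1.575594, -1.070716)
(x(0.22), y(0.22)) ≈ (-1.5756, -1.0707)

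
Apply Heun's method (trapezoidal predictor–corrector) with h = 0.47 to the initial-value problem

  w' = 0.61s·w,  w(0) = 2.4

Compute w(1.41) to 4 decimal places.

4.3493

Heun: k1 = f(s_n, w_n); k2 = f(s_n + h, w_n + h·k1); w_{n+1} = w_n + (h/2)·(k1 + k2).
s=0.000000, w=2.400000:
  k1 = f(0.000000, 2.400000) = 0.000000
  k2 = f(0.470000, 2.400000) = 0.688080
  w ← 2.400000 + (0.47/2)·(0.000000 + 0.688080) = 2.561699
s=0.470000, w=2.561699:
  k1 = f(0.470000, 2.561699) = 0.734439
  k2 = f(0.940000, 2.906885) = 1.666808
  w ← 2.561699 + (0.47/2)·(0.734439 + 1.666808) = 3.125992
s=0.940000, w=3.125992:
  k1 = f(0.940000, 3.125992) = 1.792444
  k2 = f(1.410000, 3.968440) = 3.413256
  w ← 3.125992 + (0.47/2)·(1.792444 + 3.413256) = 4.349331
w(1.41) ≈ 4.3493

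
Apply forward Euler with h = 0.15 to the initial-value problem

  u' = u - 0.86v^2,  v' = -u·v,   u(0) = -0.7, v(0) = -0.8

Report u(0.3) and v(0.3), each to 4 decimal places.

-1.1215, -1.0017

Euler on (u,v): u_{n+1} = u_n + h·u', v_{n+1} = v_n + h·v'.
0.000000: (-0.700000, -0.800000); f=(-1.250400, -0.560000) → (-0.887560, -0.884000)
0.150000: (-0.887560, -0.884000); f=(-1.559612, -0.784603) → (-1.121502, -1.001690)
(u(0.3), v(0.3)) ≈ (-1.1215, -1.0017)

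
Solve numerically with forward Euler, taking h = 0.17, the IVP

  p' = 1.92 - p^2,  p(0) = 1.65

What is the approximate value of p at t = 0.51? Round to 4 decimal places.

Euler: p_{n+1} = p_n + h·f(t_n, p_n).
t=0.000000, p=1.650000: f=-0.802500 → p ← 1.650000 + 0.17·(-0.802500) = 1.513575
t=0.170000, p=1.513575: f=-0.370909 → p ← 1.513575 + 0.17·(-0.370909) = 1.450520
t=0.340000, p=1.450520: f=-0.184009 → p ← 1.450520 + 0.17·(-0.184009) = 1.419239
p(0.51) ≈ 1.4192

1.4192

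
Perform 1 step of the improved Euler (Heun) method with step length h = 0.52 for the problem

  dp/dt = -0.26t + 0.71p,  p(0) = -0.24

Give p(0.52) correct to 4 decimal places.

-0.3801

Heun: k1 = f(t_n, p_n); k2 = f(t_n + h, p_n + h·k1); p_{n+1} = p_n + (h/2)·(k1 + k2).
t=0.000000, p=-0.240000:
  k1 = f(0.000000, -0.240000) = -0.170400
  k2 = f(0.520000, -0.328608) = -0.368512
  p ← -0.240000 + (0.52/2)·(-0.170400 + (-0.368512)) = -0.380117
p(0.52) ≈ -0.3801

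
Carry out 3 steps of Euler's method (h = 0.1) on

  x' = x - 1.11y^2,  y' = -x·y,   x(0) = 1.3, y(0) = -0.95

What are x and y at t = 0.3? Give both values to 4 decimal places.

1.4687, -0.6172

Euler on (x,y): x_{n+1} = x_n + h·x', y_{n+1} = y_n + h·y'.
0.000000: (1.300000, -0.950000); f=(0.298225, 1.235000) → (1.329823, -0.826500)
0.100000: (1.329823, -0.826500); f=(0.571579, 1.099098) → (1.386980, -0.716590)
0.200000: (1.386980, -0.716590); f=(0.816994, 0.993897) → (1.468680, -0.617201)
(x(0.3), y(0.3)) ≈ (1.4687, -0.6172)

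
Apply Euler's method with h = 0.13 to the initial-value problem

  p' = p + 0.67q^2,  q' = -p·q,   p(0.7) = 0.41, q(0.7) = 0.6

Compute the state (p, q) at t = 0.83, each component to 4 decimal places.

0.4947, 0.5680

Euler on (p,q): p_{n+1} = p_n + h·p', q_{n+1} = q_n + h·q'.
0.700000: (0.410000, 0.600000); f=(0.651200, -0.246000) → (0.494656, 0.568020)
(p(0.83), q(0.83)) ≈ (0.4947, 0.5680)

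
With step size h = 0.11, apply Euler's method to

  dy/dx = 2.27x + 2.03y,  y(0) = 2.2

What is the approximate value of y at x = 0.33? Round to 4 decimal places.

Euler: y_{n+1} = y_n + h·f(x_n, y_n).
x=0.000000, y=2.200000: f=4.466000 → y ← 2.200000 + 0.11·4.466000 = 2.691260
x=0.110000, y=2.691260: f=5.712958 → y ← 2.691260 + 0.11·5.712958 = 3.319685
x=0.220000, y=3.319685: f=7.238361 → y ← 3.319685 + 0.11·7.238361 = 4.115905
y(0.33) ≈ 4.1159

4.1159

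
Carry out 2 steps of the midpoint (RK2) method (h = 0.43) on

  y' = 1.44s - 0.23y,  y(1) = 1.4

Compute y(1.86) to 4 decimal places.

Midpoint: k1 = f(s_n, y_n); k2 = f(s_n + h/2, y_n + (h/2)·k1); y_{n+1} = y_n + h·k2.
s=1.000000, y=1.400000:
  k1 = f(1.000000, 1.400000) = 1.118000
  k2 = f(1.215000, 1.640370) = 1.372315
  y ← 1.400000 + 0.43·1.372315 = 1.990095
s=1.430000, y=1.990095:
  k1 = f(1.430000, 1.990095) = 1.601478
  k2 = f(1.645000, 2.334413) = 1.831885
  y ← 1.990095 + 0.43·1.831885 = 2.777806
y(1.86) ≈ 2.7778

2.7778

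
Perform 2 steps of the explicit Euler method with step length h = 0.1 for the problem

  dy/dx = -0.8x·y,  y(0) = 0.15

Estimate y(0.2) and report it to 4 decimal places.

0.1488

Euler: y_{n+1} = y_n + h·f(x_n, y_n).
x=0.000000, y=0.150000: f=0.000000 → y ← 0.150000 + 0.1·0.000000 = 0.150000
x=0.100000, y=0.150000: f=-0.012000 → y ← 0.150000 + 0.1·(-0.012000) = 0.148800
y(0.2) ≈ 0.1488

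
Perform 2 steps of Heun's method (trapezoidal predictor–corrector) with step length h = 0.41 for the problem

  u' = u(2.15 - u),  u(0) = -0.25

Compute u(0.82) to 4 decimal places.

Heun: k1 = f(t_n, u_n); k2 = f(t_n + h, u_n + h·k1); u_{n+1} = u_n + (h/2)·(k1 + k2).
t=0.000000, u=-0.250000:
  k1 = f(0.000000, -0.250000) = -0.600000
  k2 = f(0.410000, -0.496000) = -1.312416
  u ← -0.250000 + (0.41/2)·(-0.600000 + (-1.312416)) = -0.642045
t=0.410000, u=-0.642045:
  k1 = f(0.410000, -0.642045) = -1.792619
  k2 = f(0.820000, -1.377019) = -4.856774
  u ← -0.642045 + (0.41/2)·(-1.792619 + (-4.856774)) = -2.005171
u(0.82) ≈ -2.0052

-2.0052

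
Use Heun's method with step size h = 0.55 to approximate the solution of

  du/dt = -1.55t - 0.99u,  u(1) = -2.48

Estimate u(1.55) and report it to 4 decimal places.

-2.3521

Heun: k1 = f(t_n, u_n); k2 = f(t_n + h, u_n + h·k1); u_{n+1} = u_n + (h/2)·(k1 + k2).
t=1.000000, u=-2.480000:
  k1 = f(1.000000, -2.480000) = 0.905200
  k2 = f(1.550000, -1.982140) = -0.440181
  u ← -2.480000 + (0.55/2)·(0.905200 + (-0.440181)) = -2.352120
u(1.55) ≈ -2.3521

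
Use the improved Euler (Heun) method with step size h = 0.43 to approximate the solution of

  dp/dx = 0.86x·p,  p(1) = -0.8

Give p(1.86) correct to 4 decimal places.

Heun: k1 = f(x_n, p_n); k2 = f(x_n + h, p_n + h·k1); p_{n+1} = p_n + (h/2)·(k1 + k2).
x=1.000000, p=-0.800000:
  k1 = f(1.000000, -0.800000) = -0.688000
  k2 = f(1.430000, -1.095840) = -1.347664
  p ← -0.800000 + (0.43/2)·(-0.688000 + (-1.347664)) = -1.237668
x=1.430000, p=-1.237668:
  k1 = f(1.430000, -1.237668) = -1.522084
  k2 = f(1.860000, -1.892164) = -3.026705
  p ← -1.237668 + (0.43/2)·(-1.522084 + (-3.026705)) = -2.215657
p(1.86) ≈ -2.2157

-2.2157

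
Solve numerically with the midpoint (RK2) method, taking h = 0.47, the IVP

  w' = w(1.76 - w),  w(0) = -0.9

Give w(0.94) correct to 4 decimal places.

-29.6446

Midpoint: k1 = f(t_n, w_n); k2 = f(t_n + h/2, w_n + (h/2)·k1); w_{n+1} = w_n + h·k2.
t=0.000000, w=-0.900000:
  k1 = f(0.000000, -0.900000) = -2.394000
  k2 = f(0.235000, -1.462590) = -4.713328
  w ← -0.900000 + 0.47·(-4.713328) = -3.115264
t=0.470000, w=-3.115264:
  k1 = f(0.470000, -3.115264) = -15.187735
  k2 = f(0.705000, -6.684382) = -56.445474
  w ← -3.115264 + 0.47·(-56.445474) = -29.644637
w(0.94) ≈ -29.6446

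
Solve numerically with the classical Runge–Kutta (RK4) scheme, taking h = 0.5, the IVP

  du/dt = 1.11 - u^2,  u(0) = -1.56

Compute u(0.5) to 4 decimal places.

RK4: k1 = f(t_n, u_n); k2 = f(t_n + h/2, u_n + (h/2)·k1); k3 = f(t_n + h/2, u_n + (h/2)·k2); k4 = f(t_n + h, u_n + h·k3); u_{n+1} = u_n + (h/6)·(k1 + 2k2 + 2k3 + k4).
t=0.000000, u=-1.560000:
  k1 = f(0.000000, -1.560000) = -1.323600
  k2 = f(0.250000, -1.890900) = -2.465503
  k3 = f(0.250000, -2.176376) = -3.626611
  k4 = f(0.500000, -3.373306) = -10.269191
  u ← -1.560000 + (0.5/6)·(k1 + 2k2 + 2k3 + k4) = -3.541418
u(0.5) ≈ -3.5414

-3.5414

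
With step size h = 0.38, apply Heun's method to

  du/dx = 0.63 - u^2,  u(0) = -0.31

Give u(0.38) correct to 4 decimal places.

Heun: k1 = f(x_n, u_n); k2 = f(x_n + h, u_n + h·k1); u_{n+1} = u_n + (h/2)·(k1 + k2).
x=0.000000, u=-0.310000:
  k1 = f(0.000000, -0.310000) = 0.533900
  k2 = f(0.380000, -0.107118) = 0.618526
  u ← -0.310000 + (0.38/2)·(0.533900 + 0.618526) = -0.091039
u(0.38) ≈ -0.0910

-0.0910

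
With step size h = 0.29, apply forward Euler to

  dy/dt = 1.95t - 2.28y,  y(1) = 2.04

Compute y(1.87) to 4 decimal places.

Euler: y_{n+1} = y_n + h·f(t_n, y_n).
t=1.000000, y=2.040000: f=-2.701200 → y ← 2.040000 + 0.29·(-2.701200) = 1.256652
t=1.290000, y=1.256652: f=-0.349667 → y ← 1.256652 + 0.29·(-0.349667) = 1.155249
t=1.580000, y=1.155249: f=0.447033 → y ← 1.155249 + 0.29·0.447033 = 1.284888
y(1.87) ≈ 1.2849

1.2849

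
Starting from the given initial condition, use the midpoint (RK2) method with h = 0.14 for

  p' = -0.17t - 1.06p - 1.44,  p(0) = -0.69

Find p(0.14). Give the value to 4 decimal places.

-0.7835

Midpoint: k1 = f(t_n, p_n); k2 = f(t_n + h/2, p_n + (h/2)·k1); p_{n+1} = p_n + h·k2.
t=0.000000, p=-0.690000:
  k1 = f(0.000000, -0.690000) = -0.708600
  k2 = f(0.070000, -0.739602) = -0.667922
  p ← -0.690000 + 0.14·(-0.667922) = -0.783509
p(0.14) ≈ -0.7835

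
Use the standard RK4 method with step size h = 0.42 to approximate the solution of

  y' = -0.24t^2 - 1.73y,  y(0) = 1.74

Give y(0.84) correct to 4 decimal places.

0.3750

RK4: k1 = f(t_n, y_n); k2 = f(t_n + h/2, y_n + (h/2)·k1); k3 = f(t_n + h/2, y_n + (h/2)·k2); k4 = f(t_n + h, y_n + h·k3); y_{n+1} = y_n + (h/6)·(k1 + 2k2 + 2k3 + k4).
t=0.000000, y=1.740000:
  k1 = f(0.000000, 1.740000) = -3.010200
  k2 = f(0.210000, 1.107858) = -1.927178
  k3 = f(0.210000, 1.335293) = -2.320640
  k4 = f(0.420000, 0.765331) = -1.366359
  y ← 1.740000 + (0.42/6)·(k1 + 2k2 + 2k3 + k4) = 0.838946
t=0.420000, y=0.838946:
  k1 = f(0.420000, 0.838946) = -1.493713
  k2 = f(0.630000, 0.525267) = -1.003967
  k3 = f(0.630000, 0.628113) = -1.181892
  k4 = f(0.840000, 0.342552) = -0.761958
  y ← 0.838946 + (0.42/6)·(k1 + 2k2 + 2k3 + k4) = 0.375029
y(0.84) ≈ 0.3750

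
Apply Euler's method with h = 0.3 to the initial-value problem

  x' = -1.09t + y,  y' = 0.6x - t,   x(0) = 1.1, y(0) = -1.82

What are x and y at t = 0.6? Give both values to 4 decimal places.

-0.0307, -1.6123

Euler on (x,y): x_{n+1} = x_n + h·x', y_{n+1} = y_n + h·y'.
0.000000: (1.100000, -1.820000); f=(-1.820000, 0.660000) → (0.554000, -1.622000)
0.300000: (0.554000, -1.622000); f=(-1.949000, 0.032400) → (-0.030700, -1.612280)
(x(0.6), y(0.6)) ≈ (-0.0307, -1.6123)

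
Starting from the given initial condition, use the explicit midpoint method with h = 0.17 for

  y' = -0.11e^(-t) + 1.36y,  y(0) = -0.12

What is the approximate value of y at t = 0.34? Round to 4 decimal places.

Midpoint: k1 = f(t_n, y_n); k2 = f(t_n + h/2, y_n + (h/2)·k1); y_{n+1} = y_n + h·k2.
t=0.000000, y=-0.120000:
  k1 = f(0.000000, -0.120000) = -0.273200
  k2 = f(0.085000, -0.143222) = -0.295818
  y ← -0.120000 + 0.17·(-0.295818) = -0.170289
t=0.170000, y=-0.170289:
  k1 = f(0.170000, -0.170289) = -0.324396
  k2 = f(0.255000, -0.197863) = -0.354334
  y ← -0.170289 + 0.17·(-0.354334) = -0.230526
y(0.34) ≈ -0.2305

-0.2305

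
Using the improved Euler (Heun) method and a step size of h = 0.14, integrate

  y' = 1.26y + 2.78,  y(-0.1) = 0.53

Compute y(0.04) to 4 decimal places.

1.0553

Heun: k1 = f(s_n, y_n); k2 = f(s_n + h, y_n + h·k1); y_{n+1} = y_n + (h/2)·(k1 + k2).
s=-0.100000, y=0.530000:
  k1 = f(-0.100000, 0.530000) = 3.447800
  k2 = f(0.040000, 1.012692) = 4.055992
  y ← 0.530000 + (0.14/2)·(3.447800 + 4.055992) = 1.055265
y(0.04) ≈ 1.0553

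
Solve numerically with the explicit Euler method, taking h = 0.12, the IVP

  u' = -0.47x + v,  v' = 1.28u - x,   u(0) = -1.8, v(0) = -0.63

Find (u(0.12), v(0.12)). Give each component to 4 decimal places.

Euler on (u,v): u_{n+1} = u_n + h·u', v_{n+1} = v_n + h·v'.
0.000000: (-1.800000, -0.630000); f=(-0.630000, -2.304000) → (-1.875600, -0.906480)
(u(0.12), v(0.12)) ≈ (-1.8756, -0.9065)

-1.8756, -0.9065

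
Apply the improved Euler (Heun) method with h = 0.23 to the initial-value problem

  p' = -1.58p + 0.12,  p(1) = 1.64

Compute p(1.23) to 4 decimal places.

Heun: k1 = f(t_n, p_n); k2 = f(t_n + h, p_n + h·k1); p_{n+1} = p_n + (h/2)·(k1 + k2).
t=1.000000, p=1.640000:
  k1 = f(1.000000, 1.640000) = -2.471200
  k2 = f(1.230000, 1.071624) = -1.573166
  p ← 1.640000 + (0.23/2)·(-2.471200 + (-1.573166)) = 1.174898
p(1.23) ≈ 1.1749

1.1749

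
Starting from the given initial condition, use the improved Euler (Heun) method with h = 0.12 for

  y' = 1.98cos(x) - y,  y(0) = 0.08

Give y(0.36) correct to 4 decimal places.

0.6382

Heun: k1 = f(x_n, y_n); k2 = f(x_n + h, y_n + h·k1); y_{n+1} = y_n + (h/2)·(k1 + k2).
x=0.000000, y=0.080000:
  k1 = f(0.000000, 0.080000) = 1.900000
  k2 = f(0.120000, 0.308000) = 1.657761
  y ← 0.080000 + (0.12/2)·(1.900000 + 1.657761) = 0.293466
x=0.120000, y=0.293466:
  k1 = f(0.120000, 0.293466) = 1.672295
  k2 = f(0.240000, 0.494141) = 1.429108
  y ← 0.293466 + (0.12/2)·(1.672295 + 1.429108) = 0.479550
x=0.240000, y=0.479550:
  k1 = f(0.240000, 0.479550) = 1.443699
  k2 = f(0.360000, 0.652794) = 1.200282
  y ← 0.479550 + (0.12/2)·(1.443699 + 1.200282) = 0.638189
y(0.36) ≈ 0.6382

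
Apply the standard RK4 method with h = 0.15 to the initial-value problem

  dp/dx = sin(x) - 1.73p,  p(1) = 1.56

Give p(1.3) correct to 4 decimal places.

1.1424

RK4: k1 = f(x_n, p_n); k2 = f(x_n + h/2, p_n + (h/2)·k1); k3 = f(x_n + h/2, p_n + (h/2)·k2); k4 = f(x_n + h, p_n + h·k3); p_{n+1} = p_n + (h/6)·(k1 + 2k2 + 2k3 + k4).
x=1.000000, p=1.560000:
  k1 = f(1.000000, 1.560000) = -1.857329
  k2 = f(1.075000, 1.420700) = -1.578221
  k3 = f(1.075000, 1.441633) = -1.614436
  k4 = f(1.150000, 1.317835) = -1.367090
  p ← 1.560000 + (0.15/6)·(k1 + 2k2 + 2k3 + k4) = 1.319757
x=1.150000, p=1.319757:
  k1 = f(1.150000, 1.319757) = -1.370415
  k2 = f(1.225000, 1.216976) = -1.164562
  k3 = f(1.225000, 1.232415) = -1.191271
  k4 = f(1.300000, 1.141066) = -1.010486
  p ← 1.319757 + (0.15/6)·(k1 + 2k2 + 2k3 + k4) = 1.142442
p(1.3) ≈ 1.1424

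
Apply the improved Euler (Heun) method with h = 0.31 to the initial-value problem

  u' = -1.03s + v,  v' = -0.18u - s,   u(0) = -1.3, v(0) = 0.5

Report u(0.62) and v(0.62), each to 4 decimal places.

-1.1751, 0.4403

Heun on (u,v): k1 = f(s_n, state_n); k2 = f(s_n + h, state_n + h·k1); state_{n+1} = state_n + (h/2)·(k1 + k2).
0.000000: (-1.300000, 0.500000)
  k1 = (0.500000, 0.234000)
  predictor → (-1.145000, 0.572540)
  k2 = (0.253240, -0.103900)
  → (-1.183248, 0.520165)
0.310000: (-1.183248, 0.520165)
  k1 = (0.200865, -0.097015)
  predictor → (-1.120979, 0.490091)
  k2 = (-0.148509, -0.418224)
  → (-1.175133, 0.440303)
(u(0.62), v(0.62)) ≈ (-1.1751, 0.4403)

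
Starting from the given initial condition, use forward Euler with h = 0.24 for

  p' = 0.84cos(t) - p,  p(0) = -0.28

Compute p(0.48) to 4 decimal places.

Euler: p_{n+1} = p_n + h·f(t_n, p_n).
t=0.000000, p=-0.280000: f=1.120000 → p ← -0.280000 + 0.24·1.120000 = -0.011200
t=0.240000, p=-0.011200: f=0.827124 → p ← -0.011200 + 0.24·0.827124 = 0.187310
p(0.48) ≈ 0.1873

0.1873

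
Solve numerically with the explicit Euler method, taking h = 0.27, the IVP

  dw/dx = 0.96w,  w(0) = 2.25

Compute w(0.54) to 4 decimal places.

3.5676

Euler: w_{n+1} = w_n + h·f(x_n, w_n).
x=0.000000, w=2.250000: f=2.160000 → w ← 2.250000 + 0.27·2.160000 = 2.833200
x=0.270000, w=2.833200: f=2.719872 → w ← 2.833200 + 0.27·2.719872 = 3.567565
w(0.54) ≈ 3.5676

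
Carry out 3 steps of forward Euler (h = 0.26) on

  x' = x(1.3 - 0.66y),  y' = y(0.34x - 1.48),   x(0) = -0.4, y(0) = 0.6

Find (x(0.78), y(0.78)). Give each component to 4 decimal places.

-0.8234, 0.1112

Euler on (x,y): x_{n+1} = x_n + h·x', y_{n+1} = y_n + h·y'.
0.000000: (-0.400000, 0.600000); f=(-0.361600, -0.969600) → (-0.494016, 0.347904)
0.260000: (-0.494016, 0.347904); f=(-0.528787, -0.573334) → (-0.631500, 0.198837)
0.520000: (-0.631500, 0.198837); f=(-0.738077, -0.336971) → (-0.823401, 0.111225)
(x(0.78), y(0.78)) ≈ (-0.8234, 0.1112)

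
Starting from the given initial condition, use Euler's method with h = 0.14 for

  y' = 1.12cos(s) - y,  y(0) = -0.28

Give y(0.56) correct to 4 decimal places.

0.3342

Euler: y_{n+1} = y_n + h·f(s_n, y_n).
s=0.000000, y=-0.280000: f=1.400000 → y ← -0.280000 + 0.14·1.400000 = -0.084000
s=0.140000, y=-0.084000: f=1.193042 → y ← -0.084000 + 0.14·1.193042 = 0.083026
s=0.280000, y=0.083026: f=0.993356 → y ← 0.083026 + 0.14·0.993356 = 0.222096
s=0.420000, y=0.222096: f=0.800564 → y ← 0.222096 + 0.14·0.800564 = 0.334175
y(0.56) ≈ 0.3342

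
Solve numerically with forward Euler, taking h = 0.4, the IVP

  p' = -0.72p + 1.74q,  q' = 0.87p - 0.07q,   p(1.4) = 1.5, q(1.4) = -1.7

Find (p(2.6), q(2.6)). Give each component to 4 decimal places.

-1.4112, -1.4093

Euler on (p,q): p_{n+1} = p_n + h·p', q_{n+1} = q_n + h·q'.
1.400000: (1.500000, -1.700000); f=(-4.038000, 1.424000) → (-0.115200, -1.130400)
1.800000: (-0.115200, -1.130400); f=(-1.883952, -0.021096) → (-0.868781, -1.138838)
2.200000: (-0.868781, -1.138838); f=(-1.356057, -0.676121) → (-1.411203, -1.409287)
(p(2.6), q(2.6)) ≈ (-1.4112, -1.4093)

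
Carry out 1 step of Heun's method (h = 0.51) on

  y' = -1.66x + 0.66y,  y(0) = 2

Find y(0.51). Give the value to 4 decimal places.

Heun: k1 = f(x_n, y_n); k2 = f(x_n + h, y_n + h·k1); y_{n+1} = y_n + (h/2)·(k1 + k2).
x=0.000000, y=2.000000:
  k1 = f(0.000000, 2.000000) = 1.320000
  k2 = f(0.510000, 2.673200) = 0.917712
  y ← 2.000000 + (0.51/2)·(1.320000 + 0.917712) = 2.570617
y(0.51) ≈ 2.5706

2.5706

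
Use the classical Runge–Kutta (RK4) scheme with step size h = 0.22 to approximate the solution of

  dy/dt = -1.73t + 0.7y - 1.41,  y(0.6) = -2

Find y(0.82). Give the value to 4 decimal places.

RK4: k1 = f(t_n, y_n); k2 = f(t_n + h/2, y_n + (h/2)·k1); k3 = f(t_n + h/2, y_n + (h/2)·k2); k4 = f(t_n + h, y_n + h·k3); y_{n+1} = y_n + (h/6)·(k1 + 2k2 + 2k3 + k4).
t=0.600000, y=-2.000000:
  k1 = f(0.600000, -2.000000) = -3.848000
  k2 = f(0.710000, -2.423280) = -4.334596
  k3 = f(0.710000, -2.476806) = -4.372064
  k4 = f(0.820000, -2.961854) = -4.901898
  y ← -2.000000 + (0.22/6)·(k1 + 2k2 + 2k3 + k4) = -2.959318
y(0.82) ≈ -2.9593

-2.9593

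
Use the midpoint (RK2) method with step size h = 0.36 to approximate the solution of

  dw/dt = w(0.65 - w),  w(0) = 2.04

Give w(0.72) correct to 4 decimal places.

1.2500

Midpoint: k1 = f(t_n, w_n); k2 = f(t_n + h/2, w_n + (h/2)·k1); w_{n+1} = w_n + h·k2.
t=0.000000, w=2.040000:
  k1 = f(0.000000, 2.040000) = -2.835600
  k2 = f(0.180000, 1.529592) = -1.345417
  w ← 2.040000 + 0.36·(-1.345417) = 1.555650
t=0.360000, w=1.555650:
  k1 = f(0.360000, 1.555650) = -1.408874
  k2 = f(0.540000, 1.302053) = -0.849007
  w ← 1.555650 + 0.36·(-0.849007) = 1.250008
w(0.72) ≈ 1.2500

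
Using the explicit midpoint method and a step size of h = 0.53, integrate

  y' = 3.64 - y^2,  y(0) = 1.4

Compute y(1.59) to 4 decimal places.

1.6395

Midpoint: k1 = f(s_n, y_n); k2 = f(s_n + h/2, y_n + (h/2)·k1); y_{n+1} = y_n + h·k2.
s=0.000000, y=1.400000:
  k1 = f(0.000000, 1.400000) = 1.680000
  k2 = f(0.265000, 1.845200) = 0.235237
  y ← 1.400000 + 0.53·0.235237 = 1.524676
s=0.530000, y=1.524676:
  k1 = f(0.530000, 1.524676) = 1.315364
  k2 = f(0.795000, 1.873247) = 0.130945
  y ← 1.524676 + 0.53·0.130945 = 1.594077
s=1.060000, y=1.594077:
  k1 = f(1.060000, 1.594077) = 1.098920
  k2 = f(1.325000, 1.885290) = 0.085680
  y ← 1.594077 + 0.53·0.085680 = 1.639487
y(1.59) ≈ 1.6395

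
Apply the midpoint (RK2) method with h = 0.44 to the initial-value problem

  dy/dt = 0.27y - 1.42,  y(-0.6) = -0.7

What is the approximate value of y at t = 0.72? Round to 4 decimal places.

-3.2451

Midpoint: k1 = f(t_n, y_n); k2 = f(t_n + h/2, y_n + (h/2)·k1); y_{n+1} = y_n + h·k2.
t=-0.600000, y=-0.700000:
  k1 = f(-0.600000, -0.700000) = -1.609000
  k2 = f(-0.380000, -1.053980) = -1.704575
  y ← -0.700000 + 0.44·(-1.704575) = -1.450013
t=-0.160000, y=-1.450013:
  k1 = f(-0.160000, -1.450013) = -1.811503
  k2 = f(0.060000, -1.848544) = -1.919107
  y ← -1.450013 + 0.44·(-1.919107) = -2.294420
t=0.280000, y=-2.294420:
  k1 = f(0.280000, -2.294420) = -2.039493
  k2 = f(0.500000, -2.743108) = -2.160639
  y ← -2.294420 + 0.44·(-2.160639) = -3.245101
y(0.72) ≈ -3.2451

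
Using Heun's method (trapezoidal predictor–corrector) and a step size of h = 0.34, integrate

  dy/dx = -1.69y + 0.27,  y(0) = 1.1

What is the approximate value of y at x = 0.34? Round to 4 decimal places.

0.7150

Heun: k1 = f(x_n, y_n); k2 = f(x_n + h, y_n + h·k1); y_{n+1} = y_n + (h/2)·(k1 + k2).
x=0.000000, y=1.100000:
  k1 = f(0.000000, 1.100000) = -1.589000
  k2 = f(0.340000, 0.559740) = -0.675961
  y ← 1.100000 + (0.34/2)·(-1.589000 + (-0.675961)) = 0.714957
y(0.34) ≈ 0.7150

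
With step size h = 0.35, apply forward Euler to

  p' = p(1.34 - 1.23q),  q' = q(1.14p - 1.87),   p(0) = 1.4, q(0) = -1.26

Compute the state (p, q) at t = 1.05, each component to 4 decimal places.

12.0808, -4.2626

Euler on (p,q): p_{n+1} = p_n + h·p', q_{n+1} = q_n + h·q'.
0.000000: (1.400000, -1.260000); f=(4.045720, 0.345240) → (2.816002, -1.139166)
0.350000: (2.816002, -1.139166); f=(7.719152, -1.526758) → (5.517705, -1.673531)
0.700000: (5.517705, -1.673531); f=(18.751610, -7.397317) → (12.080769, -4.262592)
(p(1.05), q(1.05)) ≈ (12.0808, -4.2626)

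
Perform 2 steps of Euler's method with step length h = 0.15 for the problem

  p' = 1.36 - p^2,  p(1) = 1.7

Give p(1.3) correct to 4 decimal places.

1.3501

Euler: p_{n+1} = p_n + h·f(x_n, p_n).
x=1.000000, p=1.700000: f=-1.530000 → p ← 1.700000 + 0.15·(-1.530000) = 1.470500
x=1.150000, p=1.470500: f=-0.802370 → p ← 1.470500 + 0.15·(-0.802370) = 1.350144
p(1.3) ≈ 1.3501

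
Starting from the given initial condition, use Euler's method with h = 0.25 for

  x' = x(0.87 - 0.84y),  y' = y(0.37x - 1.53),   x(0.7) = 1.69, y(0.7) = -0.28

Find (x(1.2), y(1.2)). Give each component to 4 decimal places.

2.7242, -0.1770

Euler on (x,y): x_{n+1} = x_n + h·x', y_{n+1} = y_n + h·y'.
0.700000: (1.690000, -0.280000); f=(1.867788, 0.253316) → (2.156947, -0.216671)
0.950000: (2.156947, -0.216671); f=(2.269116, 0.158588) → (2.724226, -0.177024)
(x(1.2), y(1.2)) ≈ (2.7242, -0.1770)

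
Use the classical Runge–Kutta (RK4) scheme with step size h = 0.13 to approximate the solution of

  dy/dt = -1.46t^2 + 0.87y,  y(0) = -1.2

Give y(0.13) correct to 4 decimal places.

-1.3448

RK4: k1 = f(t_n, y_n); k2 = f(t_n + h/2, y_n + (h/2)·k1); k3 = f(t_n + h/2, y_n + (h/2)·k2); k4 = f(t_n + h, y_n + h·k3); y_{n+1} = y_n + (h/6)·(k1 + 2k2 + 2k3 + k4).
t=0.000000, y=-1.200000:
  k1 = f(0.000000, -1.200000) = -1.044000
  k2 = f(0.065000, -1.267860) = -1.109207
  k3 = f(0.065000, -1.272098) = -1.112894
  k4 = f(0.130000, -1.344676) = -1.194542
  y ← -1.200000 + (0.13/6)·(k1 + 2k2 + 2k3 + k4) = -1.344793
y(0.13) ≈ -1.3448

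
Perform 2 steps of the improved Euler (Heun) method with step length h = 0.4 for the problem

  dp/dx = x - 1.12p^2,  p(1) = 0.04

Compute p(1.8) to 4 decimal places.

Heun: k1 = f(x_n, p_n); k2 = f(x_n + h, p_n + h·k1); p_{n+1} = p_n + (h/2)·(k1 + k2).
x=1.000000, p=0.040000:
  k1 = f(1.000000, 0.040000) = 0.998208
  k2 = f(1.400000, 0.439283) = 1.183874
  p ← 0.040000 + (0.4/2)·(0.998208 + 1.183874) = 0.476416
x=1.400000, p=0.476416:
  k1 = f(1.400000, 0.476416) = 1.145791
  k2 = f(1.800000, 0.934733) = 0.821428
  p ← 0.476416 + (0.4/2)·(1.145791 + 0.821428) = 0.869860
p(1.8) ≈ 0.8699

0.8699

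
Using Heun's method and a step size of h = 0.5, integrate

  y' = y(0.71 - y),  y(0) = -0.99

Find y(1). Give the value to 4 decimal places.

-17.4633

Heun: k1 = f(t_n, y_n); k2 = f(t_n + h, y_n + h·k1); y_{n+1} = y_n + (h/2)·(k1 + k2).
t=0.000000, y=-0.990000:
  k1 = f(0.000000, -0.990000) = -1.683000
  k2 = f(0.500000, -1.831500) = -4.654757
  y ← -0.990000 + (0.5/2)·(-1.683000 + (-4.654757)) = -2.574439
t=0.500000, y=-2.574439:
  k1 = f(0.500000, -2.574439) = -8.455590
  k2 = f(1.000000, -6.802234) = -51.099976
  y ← -2.574439 + (0.5/2)·(-8.455590 + (-51.099976)) = -17.463331
y(1) ≈ -17.4633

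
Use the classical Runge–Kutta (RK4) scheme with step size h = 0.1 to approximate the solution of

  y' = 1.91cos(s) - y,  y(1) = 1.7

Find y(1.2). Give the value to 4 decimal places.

1.5476

RK4: k1 = f(s_n, y_n); k2 = f(s_n + h/2, y_n + (h/2)·k1); k3 = f(s_n + h/2, y_n + (h/2)·k2); k4 = f(s_n + h, y_n + h·k3); y_{n+1} = y_n + (h/6)·(k1 + 2k2 + 2k3 + k4).
s=1.000000, y=1.700000:
  k1 = f(1.000000, 1.700000) = -0.668023
  k2 = f(1.050000, 1.666599) = -0.716238
  k3 = f(1.050000, 1.664188) = -0.713827
  k4 = f(1.100000, 1.628617) = -0.762249
  y ← 1.700000 + (0.1/6)·(k1 + 2k2 + 2k3 + k4) = 1.628493
s=1.100000, y=1.628493:
  k1 = f(1.100000, 1.628493) = -0.762125
  k2 = f(1.150000, 1.590387) = -0.810176
  k3 = f(1.150000, 1.587984) = -0.807773
  k4 = f(1.200000, 1.547716) = -0.855613
  y ← 1.628493 + (0.1/6)·(k1 + 2k2 + 2k3 + k4) = 1.547599
y(1.2) ≈ 1.5476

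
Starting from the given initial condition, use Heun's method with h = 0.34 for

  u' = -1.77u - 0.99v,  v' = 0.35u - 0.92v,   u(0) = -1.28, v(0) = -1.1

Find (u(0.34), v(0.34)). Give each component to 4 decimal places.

Heun on (u,v): k1 = f(x_n, state_n); k2 = f(x_n + h, state_n + h·k1); state_{n+1} = state_n + (h/2)·(k1 + k2).
0.000000: (-1.280000, -1.100000)
  k1 = (3.354600, 0.564000)
  predictor → (-0.139436, -0.908240)
  k2 = (1.145959, 0.786778)
  → (-0.514905, -0.870368)
(u(0.34), v(0.34)) ≈ (-0.5149, -0.8704)

-0.5149, -0.8704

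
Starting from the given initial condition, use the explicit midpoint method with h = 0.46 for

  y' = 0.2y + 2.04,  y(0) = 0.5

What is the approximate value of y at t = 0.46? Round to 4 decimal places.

1.5297

Midpoint: k1 = f(t_n, y_n); k2 = f(t_n + h/2, y_n + (h/2)·k1); y_{n+1} = y_n + h·k2.
t=0.000000, y=0.500000:
  k1 = f(0.000000, 0.500000) = 2.140000
  k2 = f(0.230000, 0.992200) = 2.238440
  y ← 0.500000 + 0.46·2.238440 = 1.529682
y(0.46) ≈ 1.5297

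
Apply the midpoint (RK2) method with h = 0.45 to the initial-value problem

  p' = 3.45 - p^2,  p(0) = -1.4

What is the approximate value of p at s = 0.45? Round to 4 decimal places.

-0.3577

Midpoint: k1 = f(s_n, p_n); k2 = f(s_n + h/2, p_n + (h/2)·k1); p_{n+1} = p_n + h·k2.
s=0.000000, p=-1.400000:
  k1 = f(0.000000, -1.400000) = 1.490000
  k2 = f(0.225000, -1.064750) = 2.316307
  p ← -1.400000 + 0.45·2.316307 = -0.357662
p(0.45) ≈ -0.3577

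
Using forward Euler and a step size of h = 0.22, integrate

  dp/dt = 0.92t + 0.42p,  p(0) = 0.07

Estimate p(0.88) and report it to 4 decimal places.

0.3837

Euler: p_{n+1} = p_n + h·f(t_n, p_n).
t=0.000000, p=0.070000: f=0.029400 → p ← 0.070000 + 0.22·0.029400 = 0.076468
t=0.220000, p=0.076468: f=0.234517 → p ← 0.076468 + 0.22·0.234517 = 0.128062
t=0.440000, p=0.128062: f=0.458586 → p ← 0.128062 + 0.22·0.458586 = 0.228951
t=0.660000, p=0.228951: f=0.703359 → p ← 0.228951 + 0.22·0.703359 = 0.383690
p(0.88) ≈ 0.3837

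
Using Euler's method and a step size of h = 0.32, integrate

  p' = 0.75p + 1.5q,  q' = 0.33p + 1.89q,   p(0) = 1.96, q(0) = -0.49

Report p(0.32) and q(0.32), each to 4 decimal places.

2.1952, -0.5794

Euler on (p,q): p_{n+1} = p_n + h·p', q_{n+1} = q_n + h·q'.
0.000000: (1.960000, -0.490000); f=(0.735000, -0.279300) → (2.195200, -0.579376)
(p(0.32), q(0.32)) ≈ (2.1952, -0.5794)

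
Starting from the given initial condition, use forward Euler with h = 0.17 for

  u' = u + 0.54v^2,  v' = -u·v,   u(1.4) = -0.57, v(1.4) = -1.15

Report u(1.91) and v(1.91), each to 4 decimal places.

Euler on (u,v): u_{n+1} = u_n + h·u', v_{n+1} = v_n + h·v'.
1.400000: (-0.570000, -1.150000); f=(0.144150, -0.655500) → (-0.545494, -1.261435)
1.570000: (-0.545494, -1.261435); f=(0.313763, -0.688106) → (-0.492155, -1.378413)
1.740000: (-0.492155, -1.378413); f=(0.533857, -0.678392) → (-0.401399, -1.493740)
(u(1.91), v(1.91)) ≈ (-0.4014, -1.4937)

-0.4014, -1.4937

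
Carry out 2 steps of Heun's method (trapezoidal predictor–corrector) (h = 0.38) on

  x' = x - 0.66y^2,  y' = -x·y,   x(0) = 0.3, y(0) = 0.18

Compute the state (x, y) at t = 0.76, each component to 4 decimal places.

Heun on (x,y): k1 = f(t_n, state_n); k2 = f(t_n + h, state_n + h·k1); state_{n+1} = state_n + (h/2)·(k1 + k2).
0.000000: (0.300000, 0.180000)
  k1 = (0.278616, -0.054000)
  predictor → (0.405874, 0.159480)
  k2 = (0.389088, -0.064729)
  → (0.426864, 0.157442)
0.380000: (0.426864, 0.157442)
  k1 = (0.410504, -0.067206)
  predictor → (0.582855, 0.131903)
  k2 = (0.571372, -0.076880)
  → (0.613420, 0.130065)
(x(0.76), y(0.76)) ≈ (0.6134, 0.1301)

0.6134, 0.1301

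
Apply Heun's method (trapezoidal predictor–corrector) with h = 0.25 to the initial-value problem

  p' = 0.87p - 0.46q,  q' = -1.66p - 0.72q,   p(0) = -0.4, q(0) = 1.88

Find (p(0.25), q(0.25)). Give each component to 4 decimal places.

Heun on (p,q): k1 = f(t_n, state_n); k2 = f(t_n + h, state_n + h·k1); state_{n+1} = state_n + (h/2)·(k1 + k2).
0.000000: (-0.400000, 1.880000)
  k1 = (-1.212800, -0.689600)
  predictor → (-0.703200, 1.707600)
  k2 = (-1.397280, -0.062160)
  → (-0.726260, 1.786030)
(p(0.25), q(0.25)) ≈ (-0.7263, 1.7860)

-0.7263, 1.7860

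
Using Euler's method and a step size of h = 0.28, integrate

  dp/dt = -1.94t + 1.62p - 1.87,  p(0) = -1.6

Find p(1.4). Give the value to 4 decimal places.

-19.1019

Euler: p_{n+1} = p_n + h·f(t_n, p_n).
t=0.000000, p=-1.600000: f=-4.462000 → p ← -1.600000 + 0.28·(-4.462000) = -2.849360
t=0.280000, p=-2.849360: f=-7.029163 → p ← -2.849360 + 0.28·(-7.029163) = -4.817526
t=0.560000, p=-4.817526: f=-10.760792 → p ← -4.817526 + 0.28·(-10.760792) = -7.830547
t=0.840000, p=-7.830547: f=-16.185087 → p ← -7.830547 + 0.28·(-16.185087) = -12.362372
t=1.120000, p=-12.362372: f=-24.069842 → p ← -12.362372 + 0.28·(-24.069842) = -19.101927
p(1.4) ≈ -19.1019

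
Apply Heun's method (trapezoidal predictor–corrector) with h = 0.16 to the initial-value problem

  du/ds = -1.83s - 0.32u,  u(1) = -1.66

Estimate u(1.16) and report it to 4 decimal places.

Heun: k1 = f(s_n, u_n); k2 = f(s_n + h, u_n + h·k1); u_{n+1} = u_n + (h/2)·(k1 + k2).
s=1.000000, u=-1.660000:
  k1 = f(1.000000, -1.660000) = -1.298800
  k2 = f(1.160000, -1.867808) = -1.525101
  u ← -1.660000 + (0.16/2)·(-1.298800 + (-1.525101)) = -1.885912
u(1.16) ≈ -1.8859

-1.8859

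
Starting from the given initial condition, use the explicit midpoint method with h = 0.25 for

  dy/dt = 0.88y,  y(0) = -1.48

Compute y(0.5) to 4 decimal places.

-2.2911

Midpoint: k1 = f(t_n, y_n); k2 = f(t_n + h/2, y_n + (h/2)·k1); y_{n+1} = y_n + h·k2.
t=0.000000, y=-1.480000:
  k1 = f(0.000000, -1.480000) = -1.302400
  k2 = f(0.125000, -1.642800) = -1.445664
  y ← -1.480000 + 0.25·(-1.445664) = -1.841416
t=0.250000, y=-1.841416:
  k1 = f(0.250000, -1.841416) = -1.620446
  k2 = f(0.375000, -2.043972) = -1.798695
  y ← -1.841416 + 0.25·(-1.798695) = -2.291090
y(0.5) ≈ -2.2911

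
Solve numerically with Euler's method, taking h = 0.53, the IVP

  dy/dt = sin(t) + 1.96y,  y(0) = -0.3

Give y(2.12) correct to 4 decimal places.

Euler: y_{n+1} = y_n + h·f(t_n, y_n).
t=0.000000, y=-0.300000: f=-0.588000 → y ← -0.300000 + 0.53·(-0.588000) = -0.611640
t=0.530000, y=-0.611640: f=-0.693281 → y ← -0.611640 + 0.53·(-0.693281) = -0.979079
t=1.060000, y=-0.979079: f=-1.046639 → y ← -0.979079 + 0.53·(-1.046639) = -1.533798
t=1.590000, y=-1.533798: f=-2.006428 → y ← -1.533798 + 0.53·(-2.006428) = -2.597205
y(2.12) ≈ -2.5972

-2.5972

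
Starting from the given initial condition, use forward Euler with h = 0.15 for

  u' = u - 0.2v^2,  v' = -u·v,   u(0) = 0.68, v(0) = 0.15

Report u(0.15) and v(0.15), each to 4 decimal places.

0.7813, 0.1347

Euler on (u,v): u_{n+1} = u_n + h·u', v_{n+1} = v_n + h·v'.
0.000000: (0.680000, 0.150000); f=(0.675500, -0.102000) → (0.781325, 0.134700)
(u(0.15), v(0.15)) ≈ (0.7813, 0.1347)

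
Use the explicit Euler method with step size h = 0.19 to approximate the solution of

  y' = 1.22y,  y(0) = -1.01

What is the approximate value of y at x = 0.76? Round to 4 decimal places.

-2.3253

Euler: y_{n+1} = y_n + h·f(x_n, y_n).
x=0.000000, y=-1.010000: f=-1.232200 → y ← -1.010000 + 0.19·(-1.232200) = -1.244118
x=0.190000, y=-1.244118: f=-1.517824 → y ← -1.244118 + 0.19·(-1.517824) = -1.532505
x=0.380000, y=-1.532505: f=-1.869656 → y ← -1.532505 + 0.19·(-1.869656) = -1.887739
x=0.570000, y=-1.887739: f=-2.303042 → y ← -1.887739 + 0.19·(-2.303042) = -2.325317
y(0.76) ≈ -2.3253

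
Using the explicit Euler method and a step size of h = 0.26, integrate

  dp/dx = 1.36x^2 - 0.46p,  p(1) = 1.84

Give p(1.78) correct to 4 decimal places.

2.8409

Euler: p_{n+1} = p_n + h·f(x_n, p_n).
x=1.000000, p=1.840000: f=0.513600 → p ← 1.840000 + 0.26·0.513600 = 1.973536
x=1.260000, p=1.973536: f=1.251309 → p ← 1.973536 + 0.26·1.251309 = 2.298876
x=1.520000, p=2.298876: f=2.084661 → p ← 2.298876 + 0.26·2.084661 = 2.840888
p(1.78) ≈ 2.8409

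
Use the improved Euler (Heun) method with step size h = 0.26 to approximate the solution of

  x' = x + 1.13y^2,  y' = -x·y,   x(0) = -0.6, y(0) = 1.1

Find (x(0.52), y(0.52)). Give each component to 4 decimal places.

Heun on (x,y): k1 = f(t_n, state_n); k2 = f(t_n + h, state_n + h·k1); state_{n+1} = state_n + (h/2)·(k1 + k2).
0.000000: (-0.600000, 1.100000)
  k1 = (0.767300, 0.660000)
  predictor → (-0.400502, 1.271600)
  k2 = (1.426670, 0.509278)
  → (-0.314784, 1.252006)
0.260000: (-0.314784, 1.252006)
  k1 = (1.456513, 0.394111)
  predictor → (0.063910, 1.354475)
  k2 = (2.137011, -0.086564)
  → (0.152374, 1.291987)
(x(0.52), y(0.52)) ≈ (0.1524, 1.2920)

0.1524, 1.2920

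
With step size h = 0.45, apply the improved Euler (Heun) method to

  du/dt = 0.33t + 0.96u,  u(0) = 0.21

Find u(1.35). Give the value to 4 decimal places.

1.1938

Heun: k1 = f(t_n, u_n); k2 = f(t_n + h, u_n + h·k1); u_{n+1} = u_n + (h/2)·(k1 + k2).
t=0.000000, u=0.210000:
  k1 = f(0.000000, 0.210000) = 0.201600
  k2 = f(0.450000, 0.300720) = 0.437191
  u ← 0.210000 + (0.45/2)·(0.201600 + 0.437191) = 0.353728
t=0.450000, u=0.353728:
  k1 = f(0.450000, 0.353728) = 0.488079
  k2 = f(0.900000, 0.573364) = 0.847429
  u ← 0.353728 + (0.45/2)·(0.488079 + 0.847429) = 0.654217
t=0.900000, u=0.654217:
  k1 = f(0.900000, 0.654217) = 0.925049
  k2 = f(1.350000, 1.070489) = 1.473170
  u ← 0.654217 + (0.45/2)·(0.925049 + 1.473170) = 1.193816
u(1.35) ≈ 1.1938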